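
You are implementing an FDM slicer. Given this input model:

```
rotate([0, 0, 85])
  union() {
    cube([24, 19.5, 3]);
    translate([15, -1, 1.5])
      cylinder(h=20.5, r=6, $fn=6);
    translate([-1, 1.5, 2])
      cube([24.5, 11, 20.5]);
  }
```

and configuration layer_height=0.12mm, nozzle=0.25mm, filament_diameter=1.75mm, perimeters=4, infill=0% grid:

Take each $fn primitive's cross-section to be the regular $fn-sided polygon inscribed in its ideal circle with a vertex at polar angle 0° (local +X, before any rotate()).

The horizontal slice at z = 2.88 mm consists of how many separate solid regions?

At z = 2.88 mm: the cube is present — its section is the full 24×19.5 rectangle; the r=6 cylinder at (15, -1) gives a regular 6-gon of circumradius 6 (constant along its height); the 24.5×11 cube at (-1, 1.5) contributes its full rectangle; Merging all regions: the regions partially overlap (shared area 293.84 mm²), so overlapping operands fuse into one piece — 1 connected region; (whole slice rotated 85° about Z — lengths, areas and connectivity unchanged). The result has 1 disconnected region.

1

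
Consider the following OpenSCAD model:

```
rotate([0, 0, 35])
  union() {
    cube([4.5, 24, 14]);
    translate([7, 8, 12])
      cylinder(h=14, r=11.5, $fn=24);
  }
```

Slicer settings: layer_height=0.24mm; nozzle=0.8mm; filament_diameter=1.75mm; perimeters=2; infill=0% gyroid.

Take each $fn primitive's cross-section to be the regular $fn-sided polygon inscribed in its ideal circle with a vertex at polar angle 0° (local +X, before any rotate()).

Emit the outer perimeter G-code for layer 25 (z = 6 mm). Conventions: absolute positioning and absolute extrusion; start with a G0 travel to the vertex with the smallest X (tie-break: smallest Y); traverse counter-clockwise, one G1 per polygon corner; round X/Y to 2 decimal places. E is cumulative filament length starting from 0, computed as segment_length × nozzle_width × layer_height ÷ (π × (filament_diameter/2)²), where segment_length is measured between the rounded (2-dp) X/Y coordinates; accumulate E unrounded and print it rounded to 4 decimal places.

G0 X-13.77 Y19.66 Z6.00
G1 X0.00 Y0.00 E1.9160
G1 X3.69 Y2.58 E2.2754
G1 X-10.08 Y22.24 E4.1914
G1 X-13.77 Y19.66 E4.5508

At z = 6 mm: the cube is present — its section is the full 4.5×24 rectangle; the cylinder at (7, 8) is absent (z outside [12, 26]); Merging all regions: only the 4.5×24 cube is present, so the union is just that shape — 1 connected region; (whole slice rotated 35° about Z — lengths, areas and connectivity unchanged). The outline is a single polygon with 4 vertices. Extrusion per mm of travel: 0.8 × 0.24 / (π × 0.875²) = 0.079824. Accumulating E over each segment gives final E = 4.5508.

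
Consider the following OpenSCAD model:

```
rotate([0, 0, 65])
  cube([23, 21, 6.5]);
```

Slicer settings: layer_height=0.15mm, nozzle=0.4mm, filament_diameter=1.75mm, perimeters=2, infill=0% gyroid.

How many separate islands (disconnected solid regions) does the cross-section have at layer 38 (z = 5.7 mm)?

At z = 5.7 mm: the cube (footprint 23×21) is included at this height; (whole slice rotated 65° about Z — lengths, areas and connectivity unchanged). Overall, the cross-section is a single solid region. Island count = 1.

1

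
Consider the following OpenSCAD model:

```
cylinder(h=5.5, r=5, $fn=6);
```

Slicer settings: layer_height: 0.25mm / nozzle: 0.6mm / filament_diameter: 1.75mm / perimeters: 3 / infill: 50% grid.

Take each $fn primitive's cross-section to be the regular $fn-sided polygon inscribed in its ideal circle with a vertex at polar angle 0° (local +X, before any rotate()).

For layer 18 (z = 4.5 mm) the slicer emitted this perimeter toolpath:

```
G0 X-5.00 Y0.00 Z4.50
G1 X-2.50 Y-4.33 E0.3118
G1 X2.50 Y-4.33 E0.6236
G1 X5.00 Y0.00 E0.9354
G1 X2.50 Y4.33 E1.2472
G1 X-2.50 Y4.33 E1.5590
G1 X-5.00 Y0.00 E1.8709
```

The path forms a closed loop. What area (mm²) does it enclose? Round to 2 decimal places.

Apply the shoelace formula to the sequence of (X, Y) vertices; enclosed area = 64.95 mm².

64.95 mm²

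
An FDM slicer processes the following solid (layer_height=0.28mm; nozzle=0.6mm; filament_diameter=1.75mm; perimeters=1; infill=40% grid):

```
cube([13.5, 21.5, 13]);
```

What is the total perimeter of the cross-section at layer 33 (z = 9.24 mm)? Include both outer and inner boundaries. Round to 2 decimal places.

70.00 mm

At z = 9.24 mm: the cube is present — its section is the full 13.5×21.5 rectangle (perimeter 70.00 mm). Overall, the cross-section is a single solid region. Total boundary length (outer) = 70.00 mm.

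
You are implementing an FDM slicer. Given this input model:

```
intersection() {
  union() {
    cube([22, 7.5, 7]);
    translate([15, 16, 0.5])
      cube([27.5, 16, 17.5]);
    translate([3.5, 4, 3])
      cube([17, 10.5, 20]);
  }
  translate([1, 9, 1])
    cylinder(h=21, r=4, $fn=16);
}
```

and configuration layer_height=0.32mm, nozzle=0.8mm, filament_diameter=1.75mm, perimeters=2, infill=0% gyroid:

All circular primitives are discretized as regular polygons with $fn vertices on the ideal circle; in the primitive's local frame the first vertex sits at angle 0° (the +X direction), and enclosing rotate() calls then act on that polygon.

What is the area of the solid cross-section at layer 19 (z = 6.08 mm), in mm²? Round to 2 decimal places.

At z = 6.08 mm: the 22×7.5 cube contributes its full rectangle (area 165.00 mm²); the 27.5×16 cube at (15, 16) contributes its full rectangle (area 440.00 mm²); the 17×10.5 cube at (3.5, 4) contributes its full rectangle (area 178.50 mm²); Combining (union): the regions partially overlap — summed areas 783.50 mm² minus the doubly-counted overlap 59.50 mm² gives 724.00 mm² — area = 724.00 mm²; the r=4 cylinder at (1, 9) contributes a regular 16-gon of circumradius 4 (area = (16/2)·4.000²·sin(360°/16) = 48.98 mm²); After intersecting: the r=4 cylinder at (1, 9) partially overlaps that combined region; clipping to the common part keeps 13.98 mm² — area = 13.98 mm². Overall, the cross-section is a single solid region. Net area = 13.98 mm².

13.98 mm²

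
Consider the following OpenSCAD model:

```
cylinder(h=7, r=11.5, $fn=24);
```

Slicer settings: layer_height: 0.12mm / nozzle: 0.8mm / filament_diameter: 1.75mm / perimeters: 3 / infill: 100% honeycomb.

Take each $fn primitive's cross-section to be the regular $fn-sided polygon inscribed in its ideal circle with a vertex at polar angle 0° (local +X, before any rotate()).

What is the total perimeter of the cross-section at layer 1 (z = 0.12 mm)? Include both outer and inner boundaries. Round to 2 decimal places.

72.05 mm

At z = 0.12 mm: the r=11.5 cylinder contributes a regular 24-gon of circumradius 11.5 (perimeter = 2·24·11.500·sin(180°/24) = 72.05 mm). Overall, the cross-section is a single solid region. Total boundary length (outer) = 72.05 mm.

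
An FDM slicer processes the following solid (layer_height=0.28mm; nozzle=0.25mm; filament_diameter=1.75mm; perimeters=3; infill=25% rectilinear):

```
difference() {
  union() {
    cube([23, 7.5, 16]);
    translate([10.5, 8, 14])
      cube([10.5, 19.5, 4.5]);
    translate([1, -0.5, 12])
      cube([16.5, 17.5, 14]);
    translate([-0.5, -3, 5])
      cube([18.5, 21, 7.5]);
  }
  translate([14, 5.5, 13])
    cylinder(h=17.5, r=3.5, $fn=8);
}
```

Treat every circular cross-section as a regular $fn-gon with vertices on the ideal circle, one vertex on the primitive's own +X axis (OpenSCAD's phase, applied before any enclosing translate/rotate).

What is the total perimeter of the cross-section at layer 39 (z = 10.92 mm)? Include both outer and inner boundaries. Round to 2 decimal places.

At z = 10.92 mm: the 23×7.5 cube contributes its full rectangle (perimeter 61.00 mm); the cube at (10.5, 8) is absent (z outside [14, 18.5]); the cube at (1, -0.5) is absent (z outside [12, 26]); the cube at (-0.5, -3) is present — its section is the full 18.5×21 rectangle (perimeter 79.00 mm); Taking the union: the regions partially overlap (shared area 135.00 mm²), so the edge portions inside another operand are dropped and the merged outline is re-measured after clipping — boundary = 89.00 mm; the cylinder at (14, 5.5) does not reach this height (z outside [13, 30.5]); Taking the first minus the rest: none of the subtracted shapes is present at this height, so that combined region is unchanged — boundary = 89.00 mm. Overall, the cross-section is a single solid region. Total boundary length (outer) = 89.00 mm.

89.00 mm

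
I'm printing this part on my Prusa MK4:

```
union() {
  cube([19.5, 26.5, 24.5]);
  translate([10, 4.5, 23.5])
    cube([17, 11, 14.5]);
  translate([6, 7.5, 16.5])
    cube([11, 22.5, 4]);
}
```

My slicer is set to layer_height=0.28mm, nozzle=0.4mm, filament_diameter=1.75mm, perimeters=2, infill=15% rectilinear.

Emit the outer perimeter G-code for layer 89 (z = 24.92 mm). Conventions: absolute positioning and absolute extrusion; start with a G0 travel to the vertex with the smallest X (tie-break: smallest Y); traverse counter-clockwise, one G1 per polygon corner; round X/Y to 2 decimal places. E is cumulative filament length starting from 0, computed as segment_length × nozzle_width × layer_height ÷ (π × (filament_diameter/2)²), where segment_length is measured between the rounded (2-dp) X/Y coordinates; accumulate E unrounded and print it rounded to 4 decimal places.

At z = 24.92 mm: the cube is absent (z outside [0, 24.5]); the cube at (10, 4.5) (footprint 17×11) is included at this height; the cube at (6, 7.5) is not intersected at this z (z outside [16.5, 20.5]); Taking the union: only the 17×11 cube at (10, 4.5) is present, so the union is just that shape — 1 connected region. The outline is a single polygon with 4 vertices. Extrusion per mm of travel: 0.4 × 0.28 / (π × 0.875²) = 0.046564. Accumulating E over each segment gives final E = 2.6076.

G0 X10.00 Y4.50 Z24.92
G1 X27.00 Y4.50 E0.7916
G1 X27.00 Y15.50 E1.3038
G1 X10.00 Y15.50 E2.0954
G1 X10.00 Y4.50 E2.6076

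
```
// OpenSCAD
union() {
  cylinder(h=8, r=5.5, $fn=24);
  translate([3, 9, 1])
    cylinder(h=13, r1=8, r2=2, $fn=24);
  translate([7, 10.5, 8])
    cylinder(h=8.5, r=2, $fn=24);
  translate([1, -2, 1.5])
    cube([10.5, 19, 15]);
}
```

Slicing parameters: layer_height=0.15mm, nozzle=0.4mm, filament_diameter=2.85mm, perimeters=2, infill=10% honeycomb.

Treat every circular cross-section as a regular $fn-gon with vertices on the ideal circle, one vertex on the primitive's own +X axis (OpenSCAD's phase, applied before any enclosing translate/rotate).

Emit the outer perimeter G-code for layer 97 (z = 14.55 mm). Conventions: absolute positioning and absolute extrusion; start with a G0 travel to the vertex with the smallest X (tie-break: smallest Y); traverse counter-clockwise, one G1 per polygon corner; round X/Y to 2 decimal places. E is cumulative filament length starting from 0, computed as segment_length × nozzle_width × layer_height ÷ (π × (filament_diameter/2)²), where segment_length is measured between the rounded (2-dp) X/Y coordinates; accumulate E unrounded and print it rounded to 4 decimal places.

G0 X1.00 Y-2.00 Z14.55
G1 X11.50 Y-2.00 E0.0988
G1 X11.50 Y17.00 E0.2775
G1 X1.00 Y17.00 E0.3762
G1 X1.00 Y-2.00 E0.5549

At z = 14.55 mm: the cylinder is not intersected at this z (z outside [0, 8]); the cone at (3, 9) is absent (z outside [1, 14]); the r=2 cylinder at (7, 10.5) gives a regular 24-gon of circumradius 2 (constant along its height); the cube at (1, -2) is present — its section is the full 10.5×19 rectangle; Merging all regions: the r=2 cylinder at (7, 10.5) lies entirely inside the 10.5×19 cube at (1, -2), so the union is just the 10.5×19 cube at (1, -2) — 1 connected region. The outline is a single polygon with 4 vertices. Extrusion per mm of travel: 0.4 × 0.15 / (π × 1.425²) = 0.009405. Accumulating E over each segment gives final E = 0.5549.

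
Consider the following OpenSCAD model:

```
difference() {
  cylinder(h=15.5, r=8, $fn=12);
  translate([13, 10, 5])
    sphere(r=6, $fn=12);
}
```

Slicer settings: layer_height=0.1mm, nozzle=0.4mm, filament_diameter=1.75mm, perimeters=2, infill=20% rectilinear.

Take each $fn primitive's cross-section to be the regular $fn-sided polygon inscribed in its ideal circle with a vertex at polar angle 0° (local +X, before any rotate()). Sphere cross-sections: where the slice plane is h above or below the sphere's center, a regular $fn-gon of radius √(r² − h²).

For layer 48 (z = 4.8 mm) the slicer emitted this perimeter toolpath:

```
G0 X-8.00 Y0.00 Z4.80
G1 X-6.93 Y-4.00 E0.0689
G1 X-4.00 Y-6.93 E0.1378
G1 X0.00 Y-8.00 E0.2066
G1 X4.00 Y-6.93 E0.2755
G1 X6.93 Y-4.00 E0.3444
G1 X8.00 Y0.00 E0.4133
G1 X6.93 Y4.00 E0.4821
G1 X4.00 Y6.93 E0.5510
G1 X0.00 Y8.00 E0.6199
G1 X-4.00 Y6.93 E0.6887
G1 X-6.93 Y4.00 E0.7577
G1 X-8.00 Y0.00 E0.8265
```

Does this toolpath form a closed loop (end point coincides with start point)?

Start point (G0): (-8.00, 0.00). End point (last G1): the path returns to the start — closed.

yes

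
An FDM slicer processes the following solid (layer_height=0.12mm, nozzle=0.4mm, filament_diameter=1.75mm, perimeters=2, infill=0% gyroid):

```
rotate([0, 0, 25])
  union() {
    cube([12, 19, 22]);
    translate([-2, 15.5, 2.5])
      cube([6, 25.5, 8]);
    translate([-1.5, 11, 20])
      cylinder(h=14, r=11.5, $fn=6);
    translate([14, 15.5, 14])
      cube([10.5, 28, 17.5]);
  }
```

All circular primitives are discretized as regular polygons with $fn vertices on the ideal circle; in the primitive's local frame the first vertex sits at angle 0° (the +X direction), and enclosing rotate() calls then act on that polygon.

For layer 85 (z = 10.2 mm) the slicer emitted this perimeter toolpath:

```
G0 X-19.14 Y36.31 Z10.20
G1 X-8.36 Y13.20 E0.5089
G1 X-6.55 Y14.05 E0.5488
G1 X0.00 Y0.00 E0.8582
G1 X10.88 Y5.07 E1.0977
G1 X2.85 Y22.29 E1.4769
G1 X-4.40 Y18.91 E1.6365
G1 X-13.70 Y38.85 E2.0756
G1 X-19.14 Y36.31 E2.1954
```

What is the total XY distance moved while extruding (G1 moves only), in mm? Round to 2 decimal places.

110.01 mm

Sum the Euclidean lengths of each G1 segment: total = 110.01 mm.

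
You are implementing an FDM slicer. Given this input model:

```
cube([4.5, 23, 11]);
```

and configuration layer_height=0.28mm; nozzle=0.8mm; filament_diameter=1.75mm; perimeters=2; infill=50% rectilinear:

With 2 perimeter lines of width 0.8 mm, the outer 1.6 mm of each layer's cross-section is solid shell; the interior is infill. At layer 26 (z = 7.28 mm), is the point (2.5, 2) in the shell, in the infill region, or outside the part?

At z = 7.28 mm: the 4.5×23 cube contributes its full rectangle. Overall, the cross-section is a single solid region. The nearest boundary edge runs (0.00, 0.00)→(4.50, 0.00); distance from the point to it = 2.00 mm. The point is inside the cross-section and 2.00 mm from the nearest boundary — more than the 1.6 mm shell width (2 × 0.8), so it's in the infill interior.

infill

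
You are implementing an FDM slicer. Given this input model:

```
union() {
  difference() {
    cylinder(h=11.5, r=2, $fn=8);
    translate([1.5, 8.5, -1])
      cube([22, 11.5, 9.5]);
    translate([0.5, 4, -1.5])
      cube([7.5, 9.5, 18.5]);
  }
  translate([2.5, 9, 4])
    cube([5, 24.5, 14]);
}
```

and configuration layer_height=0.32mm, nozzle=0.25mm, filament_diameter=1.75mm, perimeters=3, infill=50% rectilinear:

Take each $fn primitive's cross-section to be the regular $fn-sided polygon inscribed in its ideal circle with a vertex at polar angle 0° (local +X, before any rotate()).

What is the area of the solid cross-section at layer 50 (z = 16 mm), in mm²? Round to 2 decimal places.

At z = 16 mm: the cylinder is not intersected at this z (z outside [0, 11.5]); the cube at (1.5, 8.5) does not reach this height (z outside [-1, 8.5]); the cube at (0.5, 4) is present — its section is the full 7.5×9.5 rectangle (area 71.25 mm²); Taking the first minus the rest: the first operand is absent here, so nothing remains; the cube at (2.5, 9) is present — its section is the full 5×24.5 rectangle (area 122.50 mm²); Merging all regions: only the 5×24.5 cube at (2.5, 9) is present, so the union is just that shape — area = 122.50 mm². Overall, the cross-section is a single solid region. Net area = 122.50 mm².

122.50 mm²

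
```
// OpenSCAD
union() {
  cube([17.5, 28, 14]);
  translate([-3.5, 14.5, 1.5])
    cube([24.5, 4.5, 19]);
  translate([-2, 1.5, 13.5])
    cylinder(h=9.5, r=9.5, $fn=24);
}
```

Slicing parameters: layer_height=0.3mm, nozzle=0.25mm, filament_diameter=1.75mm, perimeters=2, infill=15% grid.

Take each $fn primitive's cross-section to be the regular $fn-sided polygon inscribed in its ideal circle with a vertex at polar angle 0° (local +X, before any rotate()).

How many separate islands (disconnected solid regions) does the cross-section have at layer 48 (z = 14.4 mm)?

At z = 14.4 mm: the cube does not reach this height (z outside [0, 14]); the cube at (-3.5, 14.5) (footprint 24.5×4.5) is included at this height; the r=9.5 cylinder at (-2, 1.5) contributes a regular 24-gon of circumradius 9.5; Combining (union): the 2 present regions are separate (no shared area or edge), so areas and boundary lengths simply add and each stays a separate island — 2 connected regions. Overall, the cross-section has 2 separate islands. Island count = 2.

2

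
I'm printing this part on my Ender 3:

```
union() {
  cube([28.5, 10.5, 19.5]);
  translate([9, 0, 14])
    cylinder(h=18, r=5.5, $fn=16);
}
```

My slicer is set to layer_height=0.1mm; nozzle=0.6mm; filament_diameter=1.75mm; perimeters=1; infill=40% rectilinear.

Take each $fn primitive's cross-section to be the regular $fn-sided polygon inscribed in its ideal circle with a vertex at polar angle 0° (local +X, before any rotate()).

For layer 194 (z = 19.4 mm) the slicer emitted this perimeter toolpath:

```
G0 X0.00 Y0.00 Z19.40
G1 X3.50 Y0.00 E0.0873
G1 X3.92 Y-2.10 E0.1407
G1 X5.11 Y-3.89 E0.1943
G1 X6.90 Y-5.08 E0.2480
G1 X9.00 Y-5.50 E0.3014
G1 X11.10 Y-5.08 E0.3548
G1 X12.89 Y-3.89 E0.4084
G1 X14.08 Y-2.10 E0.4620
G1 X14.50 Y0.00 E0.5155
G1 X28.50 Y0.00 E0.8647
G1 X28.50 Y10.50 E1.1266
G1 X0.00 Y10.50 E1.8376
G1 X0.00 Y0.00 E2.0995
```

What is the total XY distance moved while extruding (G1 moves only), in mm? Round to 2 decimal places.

Sum the Euclidean lengths of each G1 segment: total = 84.16 mm.

84.16 mm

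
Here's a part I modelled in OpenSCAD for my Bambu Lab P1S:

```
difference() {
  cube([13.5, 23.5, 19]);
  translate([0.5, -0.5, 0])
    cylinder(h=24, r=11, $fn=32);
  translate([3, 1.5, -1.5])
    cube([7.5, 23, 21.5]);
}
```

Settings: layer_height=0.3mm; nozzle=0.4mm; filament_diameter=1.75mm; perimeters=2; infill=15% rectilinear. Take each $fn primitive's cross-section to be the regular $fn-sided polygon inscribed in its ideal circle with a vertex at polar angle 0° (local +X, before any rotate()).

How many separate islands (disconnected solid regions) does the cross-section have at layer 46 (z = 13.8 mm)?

At z = 13.8 mm: the cube (footprint 13.5×23.5) is included at this height; the r=11 cylinder at (0.5, -0.5) gives a regular 32-gon of circumradius 11 (constant along its height); the cube at (3, 1.5) (footprint 7.5×23) is included at this height; Subtracting the remaining from the first: starting from the 13.5×23.5 cube, the r=11 cylinder at (0.5, -0.5) partially overlaps it — only the 94.17 mm² overlap (of its 377.69 mm²) is removed, clipping the outline; the 7.5×23 cube at (3, 1.5) partially overlaps it — only the 115.68 mm² overlap (of its 172.50 mm²) is removed, clipping the outline — 2 connected regions. Overall, the cross-section has 2 separate islands. Island count = 2.

2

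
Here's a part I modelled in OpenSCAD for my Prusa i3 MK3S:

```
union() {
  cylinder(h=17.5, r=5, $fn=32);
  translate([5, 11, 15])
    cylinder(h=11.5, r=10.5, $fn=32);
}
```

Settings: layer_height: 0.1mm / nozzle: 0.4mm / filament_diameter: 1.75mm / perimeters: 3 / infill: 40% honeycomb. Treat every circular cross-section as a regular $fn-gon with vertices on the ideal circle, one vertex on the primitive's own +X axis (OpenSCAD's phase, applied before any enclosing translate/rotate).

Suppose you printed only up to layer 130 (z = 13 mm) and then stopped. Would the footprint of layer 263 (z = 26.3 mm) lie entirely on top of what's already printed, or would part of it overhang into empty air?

Compare the two slices. At z = 13: the r=5 cylinder gives a regular 32-gon of circumradius 5 (constant along its height) (area = (32/2)·5.000²·sin(360°/32) = 78.04 mm²); the cylinder at (5, 11) is not intersected at this z (z outside [15, 26.5]); Merging all regions: only the r=5 cylinder is present, so the union is just that shape — area = 78.04 mm². At z = 26.3: the cylinder is absent (z outside [0, 17.5]); the cylinder at (5, 11): section is a regular 32-gon, circumradius r=10.5 (area = (32/2)·10.500²·sin(360°/32) = 344.14 mm²); Merging all regions: only the r=10.5 cylinder at (5, 11) is present, so the union is just that shape — area = 344.14 mm². Checking containment: at z = 26.3 the cross-section extends beyond the z = 13 cross-section by about 323.95 mm².

part overhangs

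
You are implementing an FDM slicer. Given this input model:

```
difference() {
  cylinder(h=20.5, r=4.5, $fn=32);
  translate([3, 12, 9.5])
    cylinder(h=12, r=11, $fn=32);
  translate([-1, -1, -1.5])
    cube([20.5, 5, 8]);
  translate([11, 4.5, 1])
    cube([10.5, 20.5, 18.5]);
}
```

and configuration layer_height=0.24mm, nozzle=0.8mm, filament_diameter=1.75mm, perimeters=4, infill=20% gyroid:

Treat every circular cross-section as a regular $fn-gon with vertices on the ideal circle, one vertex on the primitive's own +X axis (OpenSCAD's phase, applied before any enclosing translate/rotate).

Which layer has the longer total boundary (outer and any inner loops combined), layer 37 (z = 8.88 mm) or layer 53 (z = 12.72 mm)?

layer 37 (z = 8.88 mm)

Layer 37 (z = 8.88): the cylinder: section is a regular 32-gon, circumradius r=4.5 (perimeter = 2·32·4.500·sin(180°/32) = 28.23 mm); the cylinder at (3, 12) does not reach this height (z outside [9.5, 21.5]); the cube at (-1, -1) is not intersected at this z (z outside [-1.5, 6.5]); the 10.5×20.5 cube at (11, 4.5) contributes its full rectangle (perimeter 62.00 mm); Subtracting the remaining from the first: starting from the r=4.5 cylinder, the 10.5×20.5 cube at (11, 4.5) misses the remaining region (no effect) — boundary = 28.23 mm. So its perimeter = 28.23 mm. Layer 53 (z = 12.72): the cylinder: section is a regular 32-gon, circumradius r=4.5 (perimeter = 2·32·4.500·sin(180°/32) = 28.23 mm); the r=11 cylinder at (3, 12) gives a regular 32-gon of circumradius 11 (constant along its height) (perimeter = 2·32·11.000·sin(180°/32) = 69.00 mm); the cube at (-1, -1) does not reach this height (z outside [-1.5, 6.5]); the cube at (11, 4.5) (footprint 10.5×20.5) is included at this height (perimeter 62.00 mm); After the difference (first − rest): starting from the r=4.5 cylinder, the r=11 cylinder at (3, 12) partially overlaps it — only the 17.06 mm² overlap (of its 377.69 mm²) is removed, clipping the outline; the 10.5×20.5 cube at (11, 4.5) misses the remaining region (no effect) — boundary = 26.66 mm. So its perimeter = 26.66 mm. Layer 37 is larger (28.23 vs 26.66 mm).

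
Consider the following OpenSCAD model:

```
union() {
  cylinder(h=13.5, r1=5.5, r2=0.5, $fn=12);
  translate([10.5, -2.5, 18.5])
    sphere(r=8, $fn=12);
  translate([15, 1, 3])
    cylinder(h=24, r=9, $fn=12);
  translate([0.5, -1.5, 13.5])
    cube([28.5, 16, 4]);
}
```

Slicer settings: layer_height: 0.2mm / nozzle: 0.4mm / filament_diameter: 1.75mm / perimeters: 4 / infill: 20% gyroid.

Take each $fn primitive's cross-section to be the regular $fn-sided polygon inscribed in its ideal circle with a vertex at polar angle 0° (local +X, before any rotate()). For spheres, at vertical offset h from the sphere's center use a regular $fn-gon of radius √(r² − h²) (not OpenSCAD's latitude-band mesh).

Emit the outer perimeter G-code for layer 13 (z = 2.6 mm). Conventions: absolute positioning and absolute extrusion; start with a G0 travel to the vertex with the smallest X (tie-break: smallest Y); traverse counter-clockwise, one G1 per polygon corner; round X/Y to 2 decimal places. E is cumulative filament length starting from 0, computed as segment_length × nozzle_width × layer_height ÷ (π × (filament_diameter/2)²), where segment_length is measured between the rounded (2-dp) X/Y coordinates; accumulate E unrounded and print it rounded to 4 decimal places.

At z = 2.6 mm: the cone contributes a regular 12-gon of circumradius 4.537 (interpolated between r1=5.5 and r2=0.5 at t=0.193); the sphere at (10.5, -2.5) is absent (|z−center|=15.900 > r=8); the cylinder at (15, 1) is absent (z outside [3, 27]); the cube at (0.5, -1.5) is absent (z outside [13.5, 17.5]); Merging all regions: only the cone is present, so the union is just that shape — 1 connected region. The outline is a single polygon with 12 vertices. Extrusion per mm of travel: 0.4 × 0.2 / (π × 0.875²) = 0.033260. Accumulating E over each segment gives final E = 0.9378.

G0 X-4.54 Y0.00 Z2.60
G1 X-3.93 Y-2.27 E0.0782
G1 X-2.27 Y-3.93 E0.1563
G1 X0.00 Y-4.54 E0.2344
G1 X2.27 Y-3.93 E0.3126
G1 X3.93 Y-2.27 E0.3907
G1 X4.54 Y0.00 E0.4689
G1 X3.93 Y2.27 E0.5471
G1 X2.27 Y3.93 E0.6251
G1 X0.00 Y4.54 E0.7033
G1 X-2.27 Y3.93 E0.7815
G1 X-3.93 Y2.27 E0.8596
G1 X-4.54 Y0.00 E0.9378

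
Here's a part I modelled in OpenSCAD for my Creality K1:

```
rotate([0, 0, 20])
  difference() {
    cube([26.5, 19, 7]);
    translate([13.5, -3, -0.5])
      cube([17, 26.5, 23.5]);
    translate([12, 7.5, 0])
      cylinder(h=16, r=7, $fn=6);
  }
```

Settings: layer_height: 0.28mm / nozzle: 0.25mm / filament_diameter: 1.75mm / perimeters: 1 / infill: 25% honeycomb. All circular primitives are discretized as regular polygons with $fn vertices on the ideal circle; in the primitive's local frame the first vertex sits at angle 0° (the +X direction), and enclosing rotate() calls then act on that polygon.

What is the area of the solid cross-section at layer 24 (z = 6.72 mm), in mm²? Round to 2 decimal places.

174.66 mm²

At z = 6.72 mm: the 26.5×19 cube contributes its full rectangle (area 503.50 mm²); the cube at (13.5, -3) is present — its section is the full 17×26.5 rectangle (area 450.50 mm²); the cylinder at (12, 7.5): section is a regular 6-gon, circumradius r=7 (area = (6/2)·7.000²·sin(360°/6) = 127.31 mm²); Subtracting the remaining from the first: starting from the 26.5×19 cube (503.50 mm²), the 17×26.5 cube at (13.5, -3) partially overlaps it — only the 247.00 mm² overlap (of its 450.50 mm²) is removed, clipping the outline; the r=7 cylinder at (12, 7.5) partially overlaps it — only the 81.84 mm² overlap (of its 127.31 mm²) is removed, clipping the outline — area = 174.66 mm²; (rotated 20° about Z; rotation is an isometry so areas/perimeters/island counts are preserved). Overall, the cross-section is a single solid region. Net area = 174.66 mm².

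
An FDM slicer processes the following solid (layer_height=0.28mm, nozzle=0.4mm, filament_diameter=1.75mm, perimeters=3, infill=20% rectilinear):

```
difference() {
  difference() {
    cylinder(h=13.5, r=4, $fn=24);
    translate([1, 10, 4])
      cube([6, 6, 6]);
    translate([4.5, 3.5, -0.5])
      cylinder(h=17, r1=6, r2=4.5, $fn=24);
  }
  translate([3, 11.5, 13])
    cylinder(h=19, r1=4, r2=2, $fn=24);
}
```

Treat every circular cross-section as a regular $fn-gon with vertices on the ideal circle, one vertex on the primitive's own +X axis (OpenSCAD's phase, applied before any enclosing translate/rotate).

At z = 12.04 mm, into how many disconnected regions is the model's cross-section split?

1

At z = 12.04 mm: the cylinder: section is a regular 24-gon, circumradius r=4; the cube at (1, 10) does not reach this height (z outside [4, 10]); the cone at (4.5, 3.5): at t=0.738 of its height the radius interpolates to r₁+(r₂−r₁)t = 4.894, giving a regular 24-gon of that circumradius; Taking the first minus the rest: starting from the r=4 cylinder, the cone at (4.5, 3.5) partially overlaps it — only the 14.64 mm² overlap (of its 74.37 mm²) is removed, clipping the outline — 1 connected region; the cone at (3, 11.5) does not reach this height (z outside [13, 32]); Taking the first minus the rest: none of the subtracted shapes is present at this height, so that combined region is unchanged — 1 connected region. The result has 1 disconnected region.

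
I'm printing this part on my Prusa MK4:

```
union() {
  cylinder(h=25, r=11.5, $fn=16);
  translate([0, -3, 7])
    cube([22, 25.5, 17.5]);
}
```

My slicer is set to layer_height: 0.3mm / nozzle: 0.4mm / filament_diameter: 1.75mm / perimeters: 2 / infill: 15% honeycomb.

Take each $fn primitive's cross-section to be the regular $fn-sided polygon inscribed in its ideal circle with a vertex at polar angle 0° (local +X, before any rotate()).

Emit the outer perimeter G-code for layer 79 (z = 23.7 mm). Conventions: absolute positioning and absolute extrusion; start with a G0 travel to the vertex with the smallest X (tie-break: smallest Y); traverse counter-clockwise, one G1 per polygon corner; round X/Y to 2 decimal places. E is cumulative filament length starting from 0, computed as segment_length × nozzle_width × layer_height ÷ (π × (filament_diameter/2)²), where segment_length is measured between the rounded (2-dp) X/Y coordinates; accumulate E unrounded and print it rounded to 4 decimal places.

G0 X-11.50 Y0.00 Z23.70
G1 X-10.62 Y-4.40 E0.2239
G1 X-8.13 Y-8.13 E0.4476
G1 X-4.40 Y-10.62 E0.6714
G1 X0.00 Y-11.50 E0.8952
G1 X4.40 Y-10.62 E1.1191
G1 X8.13 Y-8.13 E1.3428
G1 X10.62 Y-4.40 E1.5666
G1 X10.90 Y-3.00 E1.6378
G1 X22.00 Y-3.00 E2.1916
G1 X22.00 Y22.50 E3.4638
G1 X0.00 Y22.50 E4.5614
G1 X0.00 Y11.50 E5.1102
G1 X-4.40 Y10.62 E5.3340
G1 X-8.13 Y8.13 E5.5578
G1 X-10.62 Y4.40 E5.7815
G1 X-11.50 Y0.00 E6.0054

At z = 23.7 mm: the r=11.5 cylinder gives a regular 16-gon of circumradius 11.5 (constant along its height); the cube at (0, -3) is present — its section is the full 22×25.5 rectangle; Merging all regions: the regions partially overlap (shared area 134.82 mm²), so overlapping operands fuse into one piece — 1 connected region. The outline is a single polygon with 16 vertices. Extrusion per mm of travel: 0.4 × 0.3 / (π × 0.875²) = 0.049890. Accumulating E over each segment gives final E = 6.0054.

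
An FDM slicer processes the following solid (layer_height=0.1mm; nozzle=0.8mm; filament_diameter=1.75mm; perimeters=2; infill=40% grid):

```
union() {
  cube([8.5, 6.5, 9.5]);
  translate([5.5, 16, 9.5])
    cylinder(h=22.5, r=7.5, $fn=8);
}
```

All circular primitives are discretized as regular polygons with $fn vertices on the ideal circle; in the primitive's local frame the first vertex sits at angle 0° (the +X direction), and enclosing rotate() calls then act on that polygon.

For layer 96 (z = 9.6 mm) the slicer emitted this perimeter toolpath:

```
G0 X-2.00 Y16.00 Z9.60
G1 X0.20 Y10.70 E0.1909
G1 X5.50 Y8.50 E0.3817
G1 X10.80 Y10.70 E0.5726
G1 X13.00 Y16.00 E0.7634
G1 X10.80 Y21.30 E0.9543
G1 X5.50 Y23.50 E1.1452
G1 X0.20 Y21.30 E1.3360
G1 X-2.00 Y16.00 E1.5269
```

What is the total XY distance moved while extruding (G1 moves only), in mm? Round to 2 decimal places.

Sum the Euclidean lengths of each G1 segment: total = 45.91 mm.

45.91 mm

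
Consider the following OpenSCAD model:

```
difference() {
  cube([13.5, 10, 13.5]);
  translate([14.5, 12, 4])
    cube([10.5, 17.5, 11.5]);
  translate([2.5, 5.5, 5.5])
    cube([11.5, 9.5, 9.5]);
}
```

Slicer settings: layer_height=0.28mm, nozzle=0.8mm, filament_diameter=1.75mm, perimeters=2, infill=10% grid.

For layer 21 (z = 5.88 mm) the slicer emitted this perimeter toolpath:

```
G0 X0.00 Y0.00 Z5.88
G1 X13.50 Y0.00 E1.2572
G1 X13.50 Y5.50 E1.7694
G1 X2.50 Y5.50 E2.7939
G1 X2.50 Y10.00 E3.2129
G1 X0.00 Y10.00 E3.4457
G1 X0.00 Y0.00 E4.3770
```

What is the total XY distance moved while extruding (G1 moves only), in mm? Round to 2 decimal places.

Sum the Euclidean lengths of each G1 segment: total = 47.00 mm.

47.00 mm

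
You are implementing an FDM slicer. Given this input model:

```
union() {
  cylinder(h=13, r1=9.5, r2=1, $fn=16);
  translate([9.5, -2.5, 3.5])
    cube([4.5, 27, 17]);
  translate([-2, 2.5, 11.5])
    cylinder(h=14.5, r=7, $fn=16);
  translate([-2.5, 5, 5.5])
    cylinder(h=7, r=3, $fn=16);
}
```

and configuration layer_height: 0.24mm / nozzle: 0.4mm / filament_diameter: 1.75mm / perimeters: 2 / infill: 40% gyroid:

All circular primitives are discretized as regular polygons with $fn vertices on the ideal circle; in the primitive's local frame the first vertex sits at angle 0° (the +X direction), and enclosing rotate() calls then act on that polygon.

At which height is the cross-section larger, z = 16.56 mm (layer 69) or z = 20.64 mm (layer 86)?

Layer 69 (z = 16.56): the cone is not intersected at this z (z outside [0, 13]); the cube at (9.5, -2.5) (footprint 4.5×27) is included at this height (area 121.50 mm²); the cylinder at (-2, 2.5): section is a regular 16-gon, circumradius r=7 (area = (16/2)·7.000²·sin(360°/16) = 150.01 mm²); the cylinder at (-2.5, 5) is absent (z outside [5.5, 12.5]); Merging all regions: the 2 present regions are separate (no shared area or edge), so areas and boundary lengths simply add and each stays a separate island — area = 271.51 mm². So its area = 271.51 mm². Layer 86 (z = 20.64): the cone does not reach this height (z outside [0, 13]); the cube at (9.5, -2.5) is not intersected at this z (z outside [3.5, 20.5]); the r=7 cylinder at (-2, 2.5) contributes a regular 16-gon of circumradius 7 (area = (16/2)·7.000²·sin(360°/16) = 150.01 mm²); the cylinder at (-2.5, 5) does not reach this height (z outside [5.5, 12.5]); Combining (union): only the r=7 cylinder at (-2, 2.5) is present, so the union is just that shape — area = 150.01 mm². So its area = 150.01 mm². Layer 69 is larger (271.51 vs 150.01 mm²).

layer 69 (z = 16.56 mm)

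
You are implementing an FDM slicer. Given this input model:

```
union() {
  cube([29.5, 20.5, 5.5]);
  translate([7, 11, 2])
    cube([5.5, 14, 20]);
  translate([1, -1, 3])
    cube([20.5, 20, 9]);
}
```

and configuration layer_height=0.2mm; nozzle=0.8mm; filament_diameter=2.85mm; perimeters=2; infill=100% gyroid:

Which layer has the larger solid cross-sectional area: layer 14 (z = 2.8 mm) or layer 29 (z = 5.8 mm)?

layer 14 (z = 2.8 mm)

Layer 14 (z = 2.8): the cube is present — its section is the full 29.5×20.5 rectangle (area 604.75 mm²); the cube at (7, 11) (footprint 5.5×14) is included at this height (area 77.00 mm²); the cube at (1, -1) is absent (z outside [3, 12]); Combining (union): the regions partially overlap — summed areas 681.75 mm² minus the doubly-counted overlap 52.25 mm² gives 629.50 mm² — area = 629.50 mm². So its area = 629.50 mm². Layer 29 (z = 5.8): the cube does not reach this height (z outside [0, 5.5]); the cube at (7, 11) (footprint 5.5×14) is included at this height (area 77.00 mm²); the cube at (1, -1) is present — its section is the full 20.5×20 rectangle (area 410.00 mm²); Combining (union): the regions partially overlap — summed areas 487.00 mm² minus the doubly-counted overlap 44.00 mm² gives 443.00 mm² — area = 443.00 mm². So its area = 443.00 mm². Layer 14 is larger (629.50 vs 443.00 mm²).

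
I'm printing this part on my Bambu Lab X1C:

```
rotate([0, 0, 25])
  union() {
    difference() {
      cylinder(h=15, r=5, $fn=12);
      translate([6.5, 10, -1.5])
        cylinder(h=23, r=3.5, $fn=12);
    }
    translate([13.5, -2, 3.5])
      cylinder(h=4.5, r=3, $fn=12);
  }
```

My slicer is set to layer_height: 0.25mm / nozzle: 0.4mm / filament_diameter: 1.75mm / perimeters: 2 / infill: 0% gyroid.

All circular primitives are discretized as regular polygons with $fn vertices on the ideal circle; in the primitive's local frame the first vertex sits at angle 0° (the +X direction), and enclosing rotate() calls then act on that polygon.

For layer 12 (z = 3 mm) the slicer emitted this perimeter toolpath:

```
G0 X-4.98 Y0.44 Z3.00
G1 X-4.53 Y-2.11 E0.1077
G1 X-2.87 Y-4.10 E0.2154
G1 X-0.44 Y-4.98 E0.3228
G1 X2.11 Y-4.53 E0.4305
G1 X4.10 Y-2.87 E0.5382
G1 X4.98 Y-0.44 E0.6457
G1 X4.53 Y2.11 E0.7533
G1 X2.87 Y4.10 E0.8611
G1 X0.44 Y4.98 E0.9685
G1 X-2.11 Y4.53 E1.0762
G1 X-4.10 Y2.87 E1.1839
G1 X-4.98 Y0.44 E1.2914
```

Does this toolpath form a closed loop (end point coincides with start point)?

Start point (G0): (-4.98, 0.44). End point (last G1): the path returns to the start — closed.

yes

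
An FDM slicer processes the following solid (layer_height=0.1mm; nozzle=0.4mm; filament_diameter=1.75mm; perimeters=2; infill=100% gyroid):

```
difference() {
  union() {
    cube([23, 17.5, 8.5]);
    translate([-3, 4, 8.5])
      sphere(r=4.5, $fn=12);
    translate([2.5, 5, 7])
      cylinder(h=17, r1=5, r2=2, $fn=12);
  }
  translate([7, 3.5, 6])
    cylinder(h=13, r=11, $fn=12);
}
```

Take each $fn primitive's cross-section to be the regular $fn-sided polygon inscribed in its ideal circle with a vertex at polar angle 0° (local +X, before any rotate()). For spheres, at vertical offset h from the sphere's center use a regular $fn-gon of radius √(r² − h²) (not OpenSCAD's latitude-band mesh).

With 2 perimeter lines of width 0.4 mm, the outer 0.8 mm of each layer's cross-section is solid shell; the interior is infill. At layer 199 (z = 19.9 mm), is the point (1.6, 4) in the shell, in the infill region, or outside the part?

At z = 19.9 mm: the cube is not intersected at this z (z outside [0, 8.5]); the sphere at (-3, 4) is absent (|z−center|=11.400 > r=4.5); the cone at (2.5, 5) (r1=5→r2=2) has section circumradius 2.724 here — a regular 12-gon; Merging all regions: only the cone at (2.5, 5) is present, so the union is just that shape — 1 connected region; the cylinder at (7, 3.5) is not intersected at this z (z outside [6, 19]); Subtracting the remaining from the first: none of the subtracted shapes is present at this height, so that combined region is unchanged — 1 connected region. Overall, the cross-section is a single solid region. The nearest boundary edge runs (0.14, 3.64)→(1.14, 2.64); distance from the point to it = 1.29 mm. The point is inside the cross-section and 1.29 mm from the nearest boundary — more than the 0.8 mm shell width (2 × 0.4), so it's in the infill interior.

infill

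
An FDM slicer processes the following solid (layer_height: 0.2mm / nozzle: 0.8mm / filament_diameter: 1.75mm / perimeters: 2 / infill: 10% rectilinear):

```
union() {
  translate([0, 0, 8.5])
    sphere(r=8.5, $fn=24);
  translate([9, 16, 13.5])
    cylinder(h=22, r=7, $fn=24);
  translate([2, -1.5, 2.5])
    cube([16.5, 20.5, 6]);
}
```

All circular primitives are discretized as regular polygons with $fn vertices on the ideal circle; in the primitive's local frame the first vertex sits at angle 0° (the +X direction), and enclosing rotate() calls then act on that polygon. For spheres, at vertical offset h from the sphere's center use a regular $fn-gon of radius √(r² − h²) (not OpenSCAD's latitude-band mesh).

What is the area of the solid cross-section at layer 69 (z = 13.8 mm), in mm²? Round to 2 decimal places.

At z = 13.8 mm: the r=8.5 sphere slices to a regular 24-gon of circumradius 6.645 (√(r²−h²) with h=5.3 from center) (area = (24/2)·6.645²·sin(360°/24) = 137.15 mm²); the cylinder at (9, 16): section is a regular 24-gon, circumradius r=7 (area = (24/2)·7.000²·sin(360°/24) = 152.19 mm²); the cube at (2, -1.5) is absent (z outside [2.5, 8.5]); Taking the union: the 2 present regions are separate (no shared area or edge), so areas and boundary lengths simply add and each stays a separate island — area = 289.34 mm². Overall, the cross-section has 2 separate islands. Net area = 289.34 mm².

289.34 mm²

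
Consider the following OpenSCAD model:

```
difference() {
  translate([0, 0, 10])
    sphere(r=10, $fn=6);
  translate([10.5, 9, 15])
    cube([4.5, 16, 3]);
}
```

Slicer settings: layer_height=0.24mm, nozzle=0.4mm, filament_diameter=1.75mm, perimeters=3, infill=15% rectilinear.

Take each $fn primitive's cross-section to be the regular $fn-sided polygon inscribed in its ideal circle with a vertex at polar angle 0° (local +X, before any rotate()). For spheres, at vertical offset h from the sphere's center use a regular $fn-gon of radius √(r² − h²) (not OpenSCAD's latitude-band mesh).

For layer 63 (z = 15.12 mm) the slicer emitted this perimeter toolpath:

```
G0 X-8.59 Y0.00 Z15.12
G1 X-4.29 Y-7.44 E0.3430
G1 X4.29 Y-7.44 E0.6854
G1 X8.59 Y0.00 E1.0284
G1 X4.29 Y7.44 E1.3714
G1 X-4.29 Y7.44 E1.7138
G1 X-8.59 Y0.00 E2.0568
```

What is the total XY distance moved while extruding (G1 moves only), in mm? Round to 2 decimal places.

51.53 mm

Sum the Euclidean lengths of each G1 segment: total = 51.53 mm.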